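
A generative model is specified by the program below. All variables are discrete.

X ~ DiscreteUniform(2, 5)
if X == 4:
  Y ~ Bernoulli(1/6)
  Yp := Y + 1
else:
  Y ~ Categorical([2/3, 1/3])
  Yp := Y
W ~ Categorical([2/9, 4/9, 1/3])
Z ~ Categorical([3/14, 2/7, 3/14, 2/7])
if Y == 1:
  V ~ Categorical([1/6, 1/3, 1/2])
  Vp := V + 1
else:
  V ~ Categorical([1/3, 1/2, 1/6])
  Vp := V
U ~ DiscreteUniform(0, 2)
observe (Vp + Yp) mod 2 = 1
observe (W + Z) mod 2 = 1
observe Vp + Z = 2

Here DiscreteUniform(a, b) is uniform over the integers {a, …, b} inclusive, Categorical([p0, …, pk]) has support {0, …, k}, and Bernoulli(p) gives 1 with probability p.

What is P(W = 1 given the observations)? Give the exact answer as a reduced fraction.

Enumerate traces; 39 have nonzero weight after conditioning:
  (X=2, Y=0, W=0, Z=1, V=1, U=0) weight 1/567
  (X=2, Y=0, W=0, Z=1, V=1, U=1) weight 1/567
  (X=2, Y=0, W=0, Z=1, V=1, U=2) weight 1/567
  (X=2, Y=0, W=2, Z=1, V=1, U=0) weight 1/378
  (X=2, Y=0, W=2, Z=1, V=1, U=1) weight 1/378
  (X=2, Y=0, W=2, Z=1, V=1, U=2) weight 1/378
  (X=2, Y=1, W=1, Z=0, V=1, U=0) weight 1/1134
  (X=2, Y=1, W=1, Z=0, V=1, U=1) weight 1/1134
  … 31 more
Group by W:
  weight(W=0) = 37/2268
  weight(W=1) = 1/56
  weight(W=2) = 37/1512
Total weight = 37/2268 + 1/56 + 37/1512 = 19/324
P(W=0 | obs) = 37/2268 / 19/324 = 37/133
P(W=1 | obs) = 1/56 / 19/324 = 81/266
P(W=2 | obs) = 37/1512 / 19/324 = 111/266

P(W = 1 | obs) = 81/266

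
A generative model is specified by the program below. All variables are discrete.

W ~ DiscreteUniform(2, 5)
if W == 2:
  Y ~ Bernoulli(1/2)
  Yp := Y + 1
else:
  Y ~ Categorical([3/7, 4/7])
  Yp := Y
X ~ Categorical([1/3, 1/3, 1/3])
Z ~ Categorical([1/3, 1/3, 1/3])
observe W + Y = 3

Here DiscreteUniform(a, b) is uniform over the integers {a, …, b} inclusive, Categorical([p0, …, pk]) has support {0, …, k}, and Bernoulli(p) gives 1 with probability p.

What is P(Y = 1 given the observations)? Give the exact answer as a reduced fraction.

P(Y = 1 | obs) = 7/13

Enumerate traces; 18 have nonzero weight after conditioning:
  (W=2, Y=1, X=0, Z=0) weight 1/72
  (W=2, Y=1, X=0, Z=1) weight 1/72
  (W=2, Y=1, X=0, Z=2) weight 1/72
  (W=2, Y=1, X=1, Z=0) weight 1/72
  (W=2, Y=1, X=1, Z=1) weight 1/72
  (W=2, Y=1, X=1, Z=2) weight 1/72
  (W=2, Y=1, X=2, Z=0) weight 1/72
  (W=2, Y=1, X=2, Z=1) weight 1/72
  (W=3, Y=0, X=0, Z=0) weight 1/84
  … 9 more
Group by Y:
  weight(Y=0) = 3/28
  weight(Y=1) = 1/8
Total weight = 3/28 + 1/8 = 13/56
P(Y=0 | obs) = 3/28 / 13/56 = 6/13
P(Y=1 | obs) = 1/8 / 13/56 = 7/13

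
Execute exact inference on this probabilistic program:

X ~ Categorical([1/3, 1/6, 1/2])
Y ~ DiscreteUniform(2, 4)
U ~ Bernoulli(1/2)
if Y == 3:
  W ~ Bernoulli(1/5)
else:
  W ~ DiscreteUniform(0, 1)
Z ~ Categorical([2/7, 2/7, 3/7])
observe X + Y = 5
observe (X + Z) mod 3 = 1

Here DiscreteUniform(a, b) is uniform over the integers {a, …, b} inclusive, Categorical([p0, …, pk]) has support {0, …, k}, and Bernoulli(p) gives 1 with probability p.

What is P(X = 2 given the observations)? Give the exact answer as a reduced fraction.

P(X = 2 | obs) = 9/11

Enumerate traces; 8 have nonzero weight after conditioning:
  (X=1, Y=4, U=0, W=0, Z=0) weight 1/252
  (X=1, Y=4, U=0, W=1, Z=0) weight 1/252
  (X=1, Y=4, U=1, W=0, Z=0) weight 1/252
  (X=1, Y=4, U=1, W=1, Z=0) weight 1/252
  (X=2, Y=3, U=0, W=0, Z=2) weight 1/35
  (X=2, Y=3, U=0, W=1, Z=2) weight 1/140
  (X=2, Y=3, U=1, W=0, Z=2) weight 1/35
  (X=2, Y=3, U=1, W=1, Z=2) weight 1/140
Group by X:
  weight(X=1) = 1/63
  weight(X=2) = 1/14
Total weight = 1/63 + 1/14 = 11/126
P(X=1 | obs) = 1/63 / 11/126 = 2/11
P(X=2 | obs) = 1/14 / 11/126 = 9/11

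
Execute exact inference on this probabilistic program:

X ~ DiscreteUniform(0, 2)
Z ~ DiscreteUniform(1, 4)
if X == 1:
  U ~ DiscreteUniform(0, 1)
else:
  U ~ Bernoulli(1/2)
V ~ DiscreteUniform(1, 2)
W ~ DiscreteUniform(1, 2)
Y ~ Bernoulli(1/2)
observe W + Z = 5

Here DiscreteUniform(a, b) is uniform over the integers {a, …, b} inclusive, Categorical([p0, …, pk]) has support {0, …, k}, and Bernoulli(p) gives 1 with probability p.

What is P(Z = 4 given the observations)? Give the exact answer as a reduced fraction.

Enumerate traces; 48 have nonzero weight after conditioning:
  (X=0, Z=3, U=0, V=1, W=2, Y=0) weight 1/192
  (X=0, Z=3, U=0, V=1, W=2, Y=1) weight 1/192
  (X=0, Z=3, U=0, V=2, W=2, Y=0) weight 1/192
  (X=0, Z=3, U=0, V=2, W=2, Y=1) weight 1/192
  (X=0, Z=3, U=1, V=1, W=2, Y=0) weight 1/192
  (X=0, Z=3, U=1, V=1, W=2, Y=1) weight 1/192
  (X=0, Z=3, U=1, V=2, W=2, Y=0) weight 1/192
  (X=0, Z=3, U=1, V=2, W=2, Y=1) weight 1/192
  (X=0, Z=4, U=0, V=1, W=1, Y=0) weight 1/192
  … 39 more
Group by Z:
  weight(Z=3) = 1/8
  weight(Z=4) = 1/8
Total weight = 1/8 + 1/8 = 1/4
P(Z=3 | obs) = 1/8 / 1/4 = 1/2
P(Z=4 | obs) = 1/8 / 1/4 = 1/2

P(Z = 4 | obs) = 1/2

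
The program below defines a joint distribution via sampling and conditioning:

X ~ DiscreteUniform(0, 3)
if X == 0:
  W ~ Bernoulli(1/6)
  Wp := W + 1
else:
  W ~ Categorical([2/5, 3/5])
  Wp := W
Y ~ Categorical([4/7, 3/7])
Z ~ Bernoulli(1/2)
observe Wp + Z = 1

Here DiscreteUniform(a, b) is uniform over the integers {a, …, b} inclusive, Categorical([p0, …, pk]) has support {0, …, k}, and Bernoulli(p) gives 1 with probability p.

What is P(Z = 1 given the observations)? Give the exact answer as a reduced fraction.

P(Z = 1 | obs) = 36/115

Enumerate traces; 14 have nonzero weight after conditioning:
  (X=0, W=0, Y=0, Z=0) weight 5/84
  (X=0, W=0, Y=1, Z=0) weight 5/112
  (X=1, W=0, Y=0, Z=1) weight 1/35
  (X=1, W=0, Y=1, Z=1) weight 3/140
  (X=1, W=1, Y=0, Z=0) weight 3/70
  (X=1, W=1, Y=1, Z=0) weight 9/280
  (X=2, W=0, Y=0, Z=1) weight 1/35
  (X=2, W=0, Y=1, Z=1) weight 3/140
  … 6 more
Group by Z:
  weight(Z=0) = 79/240
  weight(Z=1) = 3/20
Total weight = 79/240 + 3/20 = 23/48
P(Z=0 | obs) = 79/240 / 23/48 = 79/115
P(Z=1 | obs) = 3/20 / 23/48 = 36/115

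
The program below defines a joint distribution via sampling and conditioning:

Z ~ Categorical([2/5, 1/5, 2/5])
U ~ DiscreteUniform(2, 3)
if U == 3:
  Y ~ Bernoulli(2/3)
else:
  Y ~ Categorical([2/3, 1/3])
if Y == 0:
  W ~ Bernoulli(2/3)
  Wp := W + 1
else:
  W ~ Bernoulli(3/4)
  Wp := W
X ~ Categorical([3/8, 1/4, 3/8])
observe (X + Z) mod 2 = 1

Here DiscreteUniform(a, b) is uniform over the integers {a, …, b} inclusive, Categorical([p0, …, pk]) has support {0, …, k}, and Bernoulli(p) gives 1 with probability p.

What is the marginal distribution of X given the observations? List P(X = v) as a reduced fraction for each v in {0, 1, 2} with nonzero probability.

Enumerate traces; 32 have nonzero weight after conditioning:
  (Z=0, U=2, Y=0, W=0, X=1) weight 1/90
  (Z=0, U=2, Y=0, W=1, X=1) weight 1/45
  (Z=0, U=2, Y=1, W=0, X=1) weight 1/240
  (Z=0, U=2, Y=1, W=1, X=1) weight 1/80
  (Z=0, U=3, Y=0, W=0, X=1) weight 1/180
  (Z=0, U=3, Y=0, W=1, X=1) weight 1/90
  (Z=0, U=3, Y=1, W=0, X=1) weight 1/120
  (Z=0, U=3, Y=1, W=1, X=1) weight 1/40
  (Z=1, U=2, Y=0, W=0, X=0) weight 1/120
  (Z=1, U=2, Y=0, W=0, X=2) weight 1/120
  … 22 more
Group by X:
  weight(X=0) = 3/40
  weight(X=1) = 1/5
  weight(X=2) = 3/40
Total weight = 3/40 + 1/5 + 3/40 = 7/20
P(X=0 | obs) = 3/40 / 7/20 = 3/14
P(X=1 | obs) = 1/5 / 7/20 = 4/7
P(X=2 | obs) = 3/40 / 7/20 = 3/14

P(X=0) = 3/14, P(X=1) = 4/7, P(X=2) = 3/14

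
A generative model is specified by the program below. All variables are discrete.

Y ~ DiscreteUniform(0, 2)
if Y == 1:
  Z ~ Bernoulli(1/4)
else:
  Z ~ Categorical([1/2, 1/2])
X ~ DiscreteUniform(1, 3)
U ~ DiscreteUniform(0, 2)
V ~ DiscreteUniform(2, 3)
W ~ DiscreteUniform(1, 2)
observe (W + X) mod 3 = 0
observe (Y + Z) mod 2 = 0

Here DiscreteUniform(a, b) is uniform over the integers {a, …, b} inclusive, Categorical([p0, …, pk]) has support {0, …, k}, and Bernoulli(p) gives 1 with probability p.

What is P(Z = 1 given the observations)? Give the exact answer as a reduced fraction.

Enumerate traces; 36 have nonzero weight after conditioning:
  (Y=0, Z=0, X=1, U=0, V=2, W=2) weight 1/216
  (Y=0, Z=0, X=1, U=0, V=3, W=2) weight 1/216
  (Y=0, Z=0, X=1, U=1, V=2, W=2) weight 1/216
  (Y=0, Z=0, X=1, U=1, V=3, W=2) weight 1/216
  (Y=0, Z=0, X=1, U=2, V=2, W=2) weight 1/216
  (Y=0, Z=0, X=1, U=2, V=3, W=2) weight 1/216
  (Y=0, Z=0, X=2, U=0, V=2, W=1) weight 1/216
  (Y=0, Z=0, X=2, U=0, V=3, W=1) weight 1/216
  (Y=1, Z=1, X=1, U=0, V=2, W=2) weight 1/432
  … 27 more
Group by Z:
  weight(Z=0) = 1/9
  weight(Z=1) = 1/36
Total weight = 1/9 + 1/36 = 5/36
P(Z=0 | obs) = 1/9 / 5/36 = 4/5
P(Z=1 | obs) = 1/36 / 5/36 = 1/5

P(Z = 1 | obs) = 1/5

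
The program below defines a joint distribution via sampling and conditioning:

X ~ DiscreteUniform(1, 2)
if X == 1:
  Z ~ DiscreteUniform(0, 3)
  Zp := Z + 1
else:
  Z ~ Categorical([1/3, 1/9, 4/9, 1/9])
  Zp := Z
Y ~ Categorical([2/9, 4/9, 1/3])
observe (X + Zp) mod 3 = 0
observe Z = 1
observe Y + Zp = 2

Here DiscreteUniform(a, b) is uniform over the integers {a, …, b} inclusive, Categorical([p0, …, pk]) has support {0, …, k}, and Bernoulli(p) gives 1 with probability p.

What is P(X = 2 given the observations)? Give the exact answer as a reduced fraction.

Enumerate traces; 2 have nonzero weight after conditioning:
  (X=1, Z=1, Y=0) weight 1/36
  (X=2, Z=1, Y=1) weight 2/81
Group by X:
  weight(X=1) = 1/36
  weight(X=2) = 2/81
Total weight = 1/36 + 2/81 = 17/324
P(X=1 | obs) = 1/36 / 17/324 = 9/17
P(X=2 | obs) = 2/81 / 17/324 = 8/17

P(X = 2 | obs) = 8/17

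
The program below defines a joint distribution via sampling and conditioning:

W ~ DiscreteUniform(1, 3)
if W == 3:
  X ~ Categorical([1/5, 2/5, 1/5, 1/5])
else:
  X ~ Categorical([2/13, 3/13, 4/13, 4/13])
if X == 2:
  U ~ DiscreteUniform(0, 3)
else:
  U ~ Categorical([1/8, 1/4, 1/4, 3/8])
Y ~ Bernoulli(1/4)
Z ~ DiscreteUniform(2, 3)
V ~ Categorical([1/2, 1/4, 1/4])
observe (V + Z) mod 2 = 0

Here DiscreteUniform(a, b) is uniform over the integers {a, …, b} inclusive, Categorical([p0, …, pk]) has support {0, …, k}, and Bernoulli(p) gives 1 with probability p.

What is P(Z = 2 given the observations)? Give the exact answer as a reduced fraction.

P(Z = 2 | obs) = 3/4

Enumerate traces; 288 have nonzero weight after conditioning:
  (W=1, X=0, U=0, Y=0, Z=2, V=0) weight 1/832
  (W=1, X=0, U=0, Y=0, Z=2, V=2) weight 1/1664
  (W=1, X=0, U=0, Y=0, Z=3, V=1) weight 1/1664
  (W=1, X=0, U=0, Y=1, Z=2, V=0) weight 1/2496
  (W=1, X=0, U=0, Y=1, Z=2, V=2) weight 1/4992
  (W=1, X=0, U=0, Y=1, Z=3, V=1) weight 1/4992
  (W=1, X=0, U=1, Y=0, Z=2, V=0) weight 1/416
  (W=1, X=0, U=1, Y=0, Z=2, V=2) weight 1/832
  … 280 more
Group by Z:
  weight(Z=2) = 3/8
  weight(Z=3) = 1/8
Total weight = 3/8 + 1/8 = 1/2
P(Z=2 | obs) = 3/8 / 1/2 = 3/4
P(Z=3 | obs) = 1/8 / 1/2 = 1/4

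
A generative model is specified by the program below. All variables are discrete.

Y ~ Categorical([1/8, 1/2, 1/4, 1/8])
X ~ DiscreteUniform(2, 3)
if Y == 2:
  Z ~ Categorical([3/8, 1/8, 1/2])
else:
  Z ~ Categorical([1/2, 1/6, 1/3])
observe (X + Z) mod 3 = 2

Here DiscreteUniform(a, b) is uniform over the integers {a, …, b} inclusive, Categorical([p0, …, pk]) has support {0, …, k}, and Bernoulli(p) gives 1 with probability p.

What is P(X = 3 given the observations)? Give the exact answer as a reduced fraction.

P(X = 3 | obs) = 4/9

Enumerate traces; 8 have nonzero weight after conditioning:
  (Y=0, X=2, Z=0) weight 1/32
  (Y=0, X=3, Z=2) weight 1/48
  (Y=1, X=2, Z=0) weight 1/8
  (Y=1, X=3, Z=2) weight 1/12
  (Y=2, X=2, Z=0) weight 3/64
  (Y=2, X=3, Z=2) weight 1/16
  (Y=3, X=2, Z=0) weight 1/32
  (Y=3, X=3, Z=2) weight 1/48
Group by X:
  weight(X=2) = 15/64
  weight(X=3) = 3/16
Total weight = 15/64 + 3/16 = 27/64
P(X=2 | obs) = 15/64 / 27/64 = 5/9
P(X=3 | obs) = 3/16 / 27/64 = 4/9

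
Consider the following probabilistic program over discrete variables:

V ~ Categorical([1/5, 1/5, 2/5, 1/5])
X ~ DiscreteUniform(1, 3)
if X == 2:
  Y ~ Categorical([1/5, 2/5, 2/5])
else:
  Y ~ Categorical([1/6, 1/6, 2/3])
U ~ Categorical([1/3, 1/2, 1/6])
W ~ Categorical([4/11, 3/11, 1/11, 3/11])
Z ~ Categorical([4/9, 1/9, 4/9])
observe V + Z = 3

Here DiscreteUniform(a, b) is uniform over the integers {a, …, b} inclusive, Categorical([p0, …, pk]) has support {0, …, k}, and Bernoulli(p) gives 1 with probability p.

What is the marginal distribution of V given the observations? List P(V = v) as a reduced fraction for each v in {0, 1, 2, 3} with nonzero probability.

P(V=1) = 2/5, P(V=2) = 1/5, P(V=3) = 2/5

Enumerate traces; 324 have nonzero weight after conditioning:
  (V=1, X=1, Y=0, U=0, W=0, Z=2) weight 8/13365
  (V=1, X=1, Y=0, U=0, W=1, Z=2) weight 2/4455
  (V=1, X=1, Y=0, U=0, W=2, Z=2) weight 2/13365
  (V=1, X=1, Y=0, U=0, W=3, Z=2) weight 2/4455
  (V=1, X=1, Y=0, U=1, W=0, Z=2) weight 4/4455
  (V=1, X=1, Y=0, U=1, W=1, Z=2) weight 1/1485
  (V=1, X=1, Y=0, U=1, W=2, Z=2) weight 1/4455
  (V=1, X=1, Y=0, U=1, W=3, Z=2) weight 1/1485
  (V=2, X=1, Y=0, U=0, W=0, Z=1) weight 4/13365
  (V=3, X=1, Y=0, U=0, W=0, Z=0) weight 8/13365
  … 314 more
Group by V:
  weight(V=1) = 4/45
  weight(V=2) = 2/45
  weight(V=3) = 4/45
Total weight = 4/45 + 2/45 + 4/45 = 2/9
P(V=1 | obs) = 4/45 / 2/9 = 2/5
P(V=2 | obs) = 2/45 / 2/9 = 1/5
P(V=3 | obs) = 4/45 / 2/9 = 2/5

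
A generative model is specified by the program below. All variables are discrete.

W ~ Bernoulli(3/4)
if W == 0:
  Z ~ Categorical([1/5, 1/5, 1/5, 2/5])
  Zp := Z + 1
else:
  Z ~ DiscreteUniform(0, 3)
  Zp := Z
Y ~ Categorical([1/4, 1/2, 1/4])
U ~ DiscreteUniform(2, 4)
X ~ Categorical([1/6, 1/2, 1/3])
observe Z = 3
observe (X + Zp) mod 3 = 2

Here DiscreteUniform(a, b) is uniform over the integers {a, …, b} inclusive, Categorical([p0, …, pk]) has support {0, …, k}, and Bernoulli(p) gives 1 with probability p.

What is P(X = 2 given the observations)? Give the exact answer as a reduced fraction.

Enumerate traces; 18 have nonzero weight after conditioning:
  (W=0, Z=3, Y=0, U=2, X=1) weight 1/240
  (W=0, Z=3, Y=0, U=3, X=1) weight 1/240
  (W=0, Z=3, Y=0, U=4, X=1) weight 1/240
  (W=0, Z=3, Y=1, U=2, X=1) weight 1/120
  (W=0, Z=3, Y=1, U=3, X=1) weight 1/120
  (W=0, Z=3, Y=1, U=4, X=1) weight 1/120
  (W=0, Z=3, Y=2, U=2, X=1) weight 1/240
  (W=0, Z=3, Y=2, U=3, X=1) weight 1/240
  (W=1, Z=3, Y=0, U=2, X=2) weight 1/192
  … 9 more
Group by X:
  weight(X=1) = 1/20
  weight(X=2) = 1/16
Total weight = 1/20 + 1/16 = 9/80
P(X=1 | obs) = 1/20 / 9/80 = 4/9
P(X=2 | obs) = 1/16 / 9/80 = 5/9

P(X = 2 | obs) = 5/9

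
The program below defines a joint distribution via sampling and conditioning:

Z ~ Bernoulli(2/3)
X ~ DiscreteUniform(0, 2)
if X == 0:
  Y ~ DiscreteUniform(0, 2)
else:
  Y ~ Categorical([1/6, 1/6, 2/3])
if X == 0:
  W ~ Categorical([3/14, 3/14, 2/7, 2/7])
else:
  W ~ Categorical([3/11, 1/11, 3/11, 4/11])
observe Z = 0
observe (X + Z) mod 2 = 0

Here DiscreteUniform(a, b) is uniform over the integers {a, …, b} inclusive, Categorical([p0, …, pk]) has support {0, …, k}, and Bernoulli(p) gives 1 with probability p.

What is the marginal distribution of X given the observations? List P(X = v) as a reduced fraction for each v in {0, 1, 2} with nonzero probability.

P(X=0) = 1/2, P(X=2) = 1/2

Enumerate traces; 24 have nonzero weight after conditioning:
  (Z=0, X=0, Y=0, W=0) weight 1/126
  (Z=0, X=0, Y=0, W=1) weight 1/126
  (Z=0, X=0, Y=0, W=2) weight 2/189
  (Z=0, X=0, Y=0, W=3) weight 2/189
  (Z=0, X=0, Y=1, W=0) weight 1/126
  (Z=0, X=0, Y=1, W=1) weight 1/126
  (Z=0, X=0, Y=1, W=2) weight 2/189
  (Z=0, X=0, Y=1, W=3) weight 2/189
  (Z=0, X=2, Y=0, W=0) weight 1/198
  … 15 more
Group by X:
  weight(X=0) = 1/9
  weight(X=2) = 1/9
Total weight = 1/9 + 1/9 = 2/9
P(X=0 | obs) = 1/9 / 2/9 = 1/2
P(X=2 | obs) = 1/9 / 2/9 = 1/2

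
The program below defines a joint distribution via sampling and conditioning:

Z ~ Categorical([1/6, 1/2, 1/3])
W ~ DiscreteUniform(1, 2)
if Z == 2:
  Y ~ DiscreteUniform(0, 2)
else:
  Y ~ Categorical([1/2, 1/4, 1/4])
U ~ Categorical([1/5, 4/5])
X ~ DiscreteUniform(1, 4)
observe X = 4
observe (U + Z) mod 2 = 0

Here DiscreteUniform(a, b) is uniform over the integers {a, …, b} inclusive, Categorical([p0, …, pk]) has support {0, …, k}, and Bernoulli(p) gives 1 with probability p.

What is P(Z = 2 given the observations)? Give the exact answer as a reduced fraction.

Enumerate traces; 18 have nonzero weight after conditioning:
  (Z=0, W=1, Y=0, U=0, X=4) weight 1/480
  (Z=0, W=1, Y=1, U=0, X=4) weight 1/960
  (Z=0, W=1, Y=2, U=0, X=4) weight 1/960
  (Z=0, W=2, Y=0, U=0, X=4) weight 1/480
  (Z=0, W=2, Y=1, U=0, X=4) weight 1/960
  (Z=0, W=2, Y=2, U=0, X=4) weight 1/960
  (Z=1, W=1, Y=0, U=1, X=4) weight 1/40
  (Z=1, W=1, Y=1, U=1, X=4) weight 1/80
  (Z=2, W=1, Y=0, U=0, X=4) weight 1/360
  … 9 more
Group by Z:
  weight(Z=0) = 1/120
  weight(Z=1) = 1/10
  weight(Z=2) = 1/60
Total weight = 1/120 + 1/10 + 1/60 = 1/8
P(Z=0 | obs) = 1/120 / 1/8 = 1/15
P(Z=1 | obs) = 1/10 / 1/8 = 4/5
P(Z=2 | obs) = 1/60 / 1/8 = 2/15

P(Z = 2 | obs) = 2/15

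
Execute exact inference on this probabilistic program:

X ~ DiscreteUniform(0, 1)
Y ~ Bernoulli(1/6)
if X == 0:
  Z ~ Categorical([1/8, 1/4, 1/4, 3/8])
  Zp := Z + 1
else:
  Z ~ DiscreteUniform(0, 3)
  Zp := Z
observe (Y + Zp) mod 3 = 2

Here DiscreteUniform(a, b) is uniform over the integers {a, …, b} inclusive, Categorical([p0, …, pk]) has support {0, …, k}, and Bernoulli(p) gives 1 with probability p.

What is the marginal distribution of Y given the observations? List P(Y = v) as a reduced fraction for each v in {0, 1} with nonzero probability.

P(Y=0) = 10/13, P(Y=1) = 3/13

Enumerate traces; 5 have nonzero weight after conditioning:
  (X=0, Y=0, Z=1) weight 5/48
  (X=0, Y=1, Z=0) weight 1/96
  (X=0, Y=1, Z=3) weight 1/32
  (X=1, Y=0, Z=2) weight 5/48
  (X=1, Y=1, Z=1) weight 1/48
Group by Y:
  weight(Y=0) = 5/24
  weight(Y=1) = 1/16
Total weight = 5/24 + 1/16 = 13/48
P(Y=0 | obs) = 5/24 / 13/48 = 10/13
P(Y=1 | obs) = 1/16 / 13/48 = 3/13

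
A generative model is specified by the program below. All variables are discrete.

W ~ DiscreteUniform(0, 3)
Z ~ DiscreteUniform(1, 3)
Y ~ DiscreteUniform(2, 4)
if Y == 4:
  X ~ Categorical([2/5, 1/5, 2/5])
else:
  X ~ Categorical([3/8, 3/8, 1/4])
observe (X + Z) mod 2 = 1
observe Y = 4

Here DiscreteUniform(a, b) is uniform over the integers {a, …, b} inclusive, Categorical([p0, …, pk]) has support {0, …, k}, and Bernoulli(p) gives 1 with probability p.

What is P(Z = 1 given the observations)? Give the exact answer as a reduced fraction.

Enumerate traces; 20 have nonzero weight after conditioning:
  (W=0, Z=1, Y=4, X=0) weight 1/90
  (W=0, Z=1, Y=4, X=2) weight 1/90
  (W=0, Z=2, Y=4, X=1) weight 1/180
  (W=0, Z=3, Y=4, X=0) weight 1/90
  (W=0, Z=3, Y=4, X=2) weight 1/90
  (W=1, Z=1, Y=4, X=0) weight 1/90
  (W=1, Z=1, Y=4, X=2) weight 1/90
  (W=1, Z=2, Y=4, X=1) weight 1/180
  … 12 more
Group by Z:
  weight(Z=1) = 4/45
  weight(Z=2) = 1/45
  weight(Z=3) = 4/45
Total weight = 4/45 + 1/45 + 4/45 = 1/5
P(Z=1 | obs) = 4/45 / 1/5 = 4/9
P(Z=2 | obs) = 1/45 / 1/5 = 1/9
P(Z=3 | obs) = 4/45 / 1/5 = 4/9

P(Z = 1 | obs) = 4/9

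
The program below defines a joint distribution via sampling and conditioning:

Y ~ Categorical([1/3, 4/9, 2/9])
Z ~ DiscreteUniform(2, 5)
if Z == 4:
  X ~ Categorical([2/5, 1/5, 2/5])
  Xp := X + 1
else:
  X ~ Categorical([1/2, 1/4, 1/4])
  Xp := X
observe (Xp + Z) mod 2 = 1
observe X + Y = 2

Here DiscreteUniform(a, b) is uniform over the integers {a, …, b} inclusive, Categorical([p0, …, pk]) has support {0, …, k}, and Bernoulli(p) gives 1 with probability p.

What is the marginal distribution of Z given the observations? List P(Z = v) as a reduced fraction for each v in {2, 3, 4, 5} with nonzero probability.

Enumerate traces; 7 have nonzero weight after conditioning:
  (Y=0, Z=3, X=2) weight 1/48
  (Y=0, Z=4, X=2) weight 1/30
  (Y=0, Z=5, X=2) weight 1/48
  (Y=1, Z=2, X=1) weight 1/36
  (Y=2, Z=3, X=0) weight 1/36
  (Y=2, Z=4, X=0) weight 1/45
  (Y=2, Z=5, X=0) weight 1/36
Group by Z:
  weight(Z=2) = 1/36
  weight(Z=3) = 7/144
  weight(Z=4) = 1/18
  weight(Z=5) = 7/144
Total weight = 1/36 + 7/144 + 1/18 + 7/144 = 13/72
P(Z=2 | obs) = 1/36 / 13/72 = 2/13
P(Z=3 | obs) = 7/144 / 13/72 = 7/26
P(Z=4 | obs) = 1/18 / 13/72 = 4/13
P(Z=5 | obs) = 7/144 / 13/72 = 7/26

P(Z=2) = 2/13, P(Z=3) = 7/26, P(Z=4) = 4/13, P(Z=5) = 7/26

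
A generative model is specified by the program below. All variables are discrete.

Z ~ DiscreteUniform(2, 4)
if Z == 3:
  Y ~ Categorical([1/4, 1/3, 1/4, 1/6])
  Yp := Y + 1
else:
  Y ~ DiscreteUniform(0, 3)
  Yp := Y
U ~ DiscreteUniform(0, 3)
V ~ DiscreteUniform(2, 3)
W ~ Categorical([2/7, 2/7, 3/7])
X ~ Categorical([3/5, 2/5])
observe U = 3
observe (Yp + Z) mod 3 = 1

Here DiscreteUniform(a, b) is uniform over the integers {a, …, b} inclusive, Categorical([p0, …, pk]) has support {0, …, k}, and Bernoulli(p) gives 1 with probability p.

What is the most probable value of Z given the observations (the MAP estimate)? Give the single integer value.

argmax_v P(Z = v | obs) = 4

Enumerate traces; 60 have nonzero weight after conditioning:
  (Z=2, Y=2, U=3, V=2, W=0, X=0) weight 1/560
  (Z=2, Y=2, U=3, V=2, W=0, X=1) weight 1/840
  (Z=2, Y=2, U=3, V=2, W=1, X=0) weight 1/560
  (Z=2, Y=2, U=3, V=2, W=1, X=1) weight 1/840
  (Z=2, Y=2, U=3, V=2, W=2, X=0) weight 3/1120
  (Z=2, Y=2, U=3, V=2, W=2, X=1) weight 1/560
  (Z=2, Y=2, U=3, V=3, W=0, X=0) weight 1/560
  (Z=2, Y=2, U=3, V=3, W=0, X=1) weight 1/840
  (Z=3, Y=0, U=3, V=2, W=0, X=0) weight 1/560
  (Z=4, Y=0, U=3, V=2, W=0, X=0) weight 1/560
  … 50 more
Group by Z:
  weight(Z=2) = 1/48
  weight(Z=3) = 5/144
  weight(Z=4) = 1/24
Total weight = 1/48 + 5/144 + 1/24 = 7/72
P(Z=2 | obs) = 1/48 / 7/72 = 3/14
P(Z=3 | obs) = 5/144 / 7/72 = 5/14
P(Z=4 | obs) = 1/24 / 7/72 = 3/7
argmax = 4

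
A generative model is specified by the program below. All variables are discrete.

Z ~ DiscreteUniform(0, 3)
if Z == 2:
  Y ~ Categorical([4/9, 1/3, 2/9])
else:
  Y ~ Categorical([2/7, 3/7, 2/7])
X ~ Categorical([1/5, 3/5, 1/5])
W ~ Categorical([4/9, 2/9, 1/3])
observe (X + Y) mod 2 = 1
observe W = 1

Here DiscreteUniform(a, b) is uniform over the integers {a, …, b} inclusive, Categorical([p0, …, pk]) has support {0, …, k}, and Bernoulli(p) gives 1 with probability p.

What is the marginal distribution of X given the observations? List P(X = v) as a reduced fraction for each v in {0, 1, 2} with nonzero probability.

Enumerate traces; 16 have nonzero weight after conditioning:
  (Z=0, Y=0, X=1, W=1) weight 1/105
  (Z=0, Y=1, X=0, W=1) weight 1/210
  (Z=0, Y=1, X=2, W=1) weight 1/210
  (Z=0, Y=2, X=1, W=1) weight 1/105
  (Z=1, Y=0, X=1, W=1) weight 1/105
  (Z=1, Y=1, X=0, W=1) weight 1/210
  (Z=1, Y=1, X=2, W=1) weight 1/210
  (Z=1, Y=2, X=1, W=1) weight 1/105
  … 8 more
Group by X:
  weight(X=0) = 17/945
  weight(X=1) = 5/63
  weight(X=2) = 17/945
Total weight = 17/945 + 5/63 + 17/945 = 109/945
P(X=0 | obs) = 17/945 / 109/945 = 17/109
P(X=1 | obs) = 5/63 / 109/945 = 75/109
P(X=2 | obs) = 17/945 / 109/945 = 17/109

P(X=0) = 17/109, P(X=1) = 75/109, P(X=2) = 17/109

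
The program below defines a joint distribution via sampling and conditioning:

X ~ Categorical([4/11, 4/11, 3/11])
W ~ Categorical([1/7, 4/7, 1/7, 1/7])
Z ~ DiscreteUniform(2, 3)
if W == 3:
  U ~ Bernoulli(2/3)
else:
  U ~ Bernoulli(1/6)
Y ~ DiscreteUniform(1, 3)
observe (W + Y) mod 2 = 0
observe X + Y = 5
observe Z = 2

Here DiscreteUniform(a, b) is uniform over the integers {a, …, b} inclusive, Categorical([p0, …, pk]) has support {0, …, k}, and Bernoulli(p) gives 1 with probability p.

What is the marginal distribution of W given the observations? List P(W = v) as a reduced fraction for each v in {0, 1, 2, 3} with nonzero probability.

P(W=1) = 4/5, P(W=3) = 1/5

Enumerate traces; 4 have nonzero weight after conditioning:
  (X=2, W=1, Z=2, U=0, Y=3) weight 5/231
  (X=2, W=1, Z=2, U=1, Y=3) weight 1/231
  (X=2, W=3, Z=2, U=0, Y=3) weight 1/462
  (X=2, W=3, Z=2, U=1, Y=3) weight 1/231
Group by W:
  weight(W=1) = 2/77
  weight(W=3) = 1/154
Total weight = 2/77 + 1/154 = 5/154
P(W=1 | obs) = 2/77 / 5/154 = 4/5
P(W=3 | obs) = 1/154 / 5/154 = 1/5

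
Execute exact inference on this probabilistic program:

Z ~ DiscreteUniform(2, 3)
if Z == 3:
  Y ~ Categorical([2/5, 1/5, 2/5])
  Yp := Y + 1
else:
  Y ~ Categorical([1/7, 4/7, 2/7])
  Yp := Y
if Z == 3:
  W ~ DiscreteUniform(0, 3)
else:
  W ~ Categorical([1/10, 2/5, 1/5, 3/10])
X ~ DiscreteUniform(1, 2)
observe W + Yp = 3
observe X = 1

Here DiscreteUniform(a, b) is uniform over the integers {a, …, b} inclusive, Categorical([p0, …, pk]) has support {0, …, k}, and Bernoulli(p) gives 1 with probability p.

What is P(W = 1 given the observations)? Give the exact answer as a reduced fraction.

P(W = 1 | obs) = 23/73

Enumerate traces; 6 have nonzero weight after conditioning:
  (Z=2, Y=0, W=3, X=1) weight 3/280
  (Z=2, Y=1, W=2, X=1) weight 1/35
  (Z=2, Y=2, W=1, X=1) weight 1/35
  (Z=3, Y=0, W=2, X=1) weight 1/40
  (Z=3, Y=1, W=1, X=1) weight 1/80
  (Z=3, Y=2, W=0, X=1) weight 1/40
Group by W:
  weight(W=0) = 1/40
  weight(W=1) = 23/560
  weight(W=2) = 3/56
  weight(W=3) = 3/280
Total weight = 1/40 + 23/560 + 3/56 + 3/280 = 73/560
P(W=0 | obs) = 1/40 / 73/560 = 14/73
P(W=1 | obs) = 23/560 / 73/560 = 23/73
P(W=2 | obs) = 3/56 / 73/560 = 30/73
P(W=3 | obs) = 3/280 / 73/560 = 6/73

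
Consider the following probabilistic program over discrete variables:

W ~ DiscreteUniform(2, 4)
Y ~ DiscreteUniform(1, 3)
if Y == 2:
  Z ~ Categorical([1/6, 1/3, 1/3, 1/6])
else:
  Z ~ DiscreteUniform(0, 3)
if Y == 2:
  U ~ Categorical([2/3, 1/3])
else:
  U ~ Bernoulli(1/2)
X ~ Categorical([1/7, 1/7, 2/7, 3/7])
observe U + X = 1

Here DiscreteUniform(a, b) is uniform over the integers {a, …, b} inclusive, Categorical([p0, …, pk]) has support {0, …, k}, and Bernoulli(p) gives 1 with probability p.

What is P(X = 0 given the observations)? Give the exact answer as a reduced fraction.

P(X = 0 | obs) = 4/9

Enumerate traces; 72 have nonzero weight after conditioning:
  (W=2, Y=1, Z=0, U=0, X=1) weight 1/504
  (W=2, Y=1, Z=0, U=1, X=0) weight 1/504
  (W=2, Y=1, Z=1, U=0, X=1) weight 1/504
  (W=2, Y=1, Z=1, U=1, X=0) weight 1/504
  (W=2, Y=1, Z=2, U=0, X=1) weight 1/504
  (W=2, Y=1, Z=2, U=1, X=0) weight 1/504
  (W=2, Y=1, Z=3, U=0, X=1) weight 1/504
  (W=2, Y=1, Z=3, U=1, X=0) weight 1/504
  … 64 more
Group by X:
  weight(X=0) = 4/63
  weight(X=1) = 5/63
Total weight = 4/63 + 5/63 = 1/7
P(X=0 | obs) = 4/63 / 1/7 = 4/9
P(X=1 | obs) = 5/63 / 1/7 = 5/9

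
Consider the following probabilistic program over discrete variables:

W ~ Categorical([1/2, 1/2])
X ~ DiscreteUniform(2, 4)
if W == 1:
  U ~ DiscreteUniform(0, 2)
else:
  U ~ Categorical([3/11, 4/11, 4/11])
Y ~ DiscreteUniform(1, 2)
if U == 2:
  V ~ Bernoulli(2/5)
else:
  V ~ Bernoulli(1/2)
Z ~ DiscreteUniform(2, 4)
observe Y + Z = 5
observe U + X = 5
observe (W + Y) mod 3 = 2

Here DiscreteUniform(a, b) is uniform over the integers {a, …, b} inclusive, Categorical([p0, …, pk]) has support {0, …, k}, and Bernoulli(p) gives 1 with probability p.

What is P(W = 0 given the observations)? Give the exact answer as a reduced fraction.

P(W = 0 | obs) = 12/23

Enumerate traces; 8 have nonzero weight after conditioning:
  (W=0, X=3, U=2, Y=2, V=0, Z=3) weight 1/165
  (W=0, X=3, U=2, Y=2, V=1, Z=3) weight 2/495
  (W=0, X=4, U=1, Y=2, V=0, Z=3) weight 1/198
  (W=0, X=4, U=1, Y=2, V=1, Z=3) weight 1/198
  (W=1, X=3, U=2, Y=1, V=0, Z=4) weight 1/180
  (W=1, X=3, U=2, Y=1, V=1, Z=4) weight 1/270
  (W=1, X=4, U=1, Y=1, V=0, Z=4) weight 1/216
  (W=1, X=4, U=1, Y=1, V=1, Z=4) weight 1/216
Group by W:
  weight(W=0) = 2/99
  weight(W=1) = 1/54
Total weight = 2/99 + 1/54 = 23/594
P(W=0 | obs) = 2/99 / 23/594 = 12/23
P(W=1 | obs) = 1/54 / 23/594 = 11/23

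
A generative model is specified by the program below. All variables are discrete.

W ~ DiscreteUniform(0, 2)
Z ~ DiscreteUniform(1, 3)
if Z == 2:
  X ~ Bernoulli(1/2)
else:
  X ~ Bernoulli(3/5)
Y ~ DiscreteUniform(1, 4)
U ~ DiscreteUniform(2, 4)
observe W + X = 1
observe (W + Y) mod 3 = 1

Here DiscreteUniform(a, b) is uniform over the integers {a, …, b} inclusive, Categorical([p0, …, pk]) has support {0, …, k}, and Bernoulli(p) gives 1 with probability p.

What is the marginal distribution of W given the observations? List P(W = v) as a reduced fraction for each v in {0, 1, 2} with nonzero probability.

Enumerate traces; 27 have nonzero weight after conditioning:
  (W=0, Z=1, X=1, Y=1, U=2) weight 1/180
  (W=0, Z=1, X=1, Y=1, U=3) weight 1/180
  (W=0, Z=1, X=1, Y=1, U=4) weight 1/180
  (W=0, Z=1, X=1, Y=4, U=2) weight 1/180
  (W=0, Z=1, X=1, Y=4, U=3) weight 1/180
  (W=0, Z=1, X=1, Y=4, U=4) weight 1/180
  (W=0, Z=2, X=1, Y=1, U=2) weight 1/216
  (W=0, Z=2, X=1, Y=1, U=3) weight 1/216
  (W=1, Z=1, X=0, Y=3, U=2) weight 1/270
  … 18 more
Group by W:
  weight(W=0) = 17/180
  weight(W=1) = 13/360
Total weight = 17/180 + 13/360 = 47/360
P(W=0 | obs) = 17/180 / 47/360 = 34/47
P(W=1 | obs) = 13/360 / 47/360 = 13/47

P(W=0) = 34/47, P(W=1) = 13/47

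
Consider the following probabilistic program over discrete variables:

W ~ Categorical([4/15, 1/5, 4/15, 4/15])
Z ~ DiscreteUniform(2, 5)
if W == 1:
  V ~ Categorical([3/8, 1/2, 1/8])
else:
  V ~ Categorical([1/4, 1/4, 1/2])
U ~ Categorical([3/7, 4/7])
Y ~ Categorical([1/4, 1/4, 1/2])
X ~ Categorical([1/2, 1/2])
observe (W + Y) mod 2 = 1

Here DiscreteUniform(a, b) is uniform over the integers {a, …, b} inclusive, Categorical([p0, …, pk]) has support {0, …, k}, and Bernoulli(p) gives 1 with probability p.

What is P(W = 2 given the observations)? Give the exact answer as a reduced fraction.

Enumerate traces; 288 have nonzero weight after conditioning:
  (W=0, Z=2, V=0, U=0, Y=1, X=0) weight 1/1120
  (W=0, Z=2, V=0, U=0, Y=1, X=1) weight 1/1120
  (W=0, Z=2, V=0, U=1, Y=1, X=0) weight 1/840
  (W=0, Z=2, V=0, U=1, Y=1, X=1) weight 1/840
  (W=0, Z=2, V=1, U=0, Y=1, X=0) weight 1/1120
  (W=0, Z=2, V=1, U=0, Y=1, X=1) weight 1/1120
  (W=0, Z=2, V=1, U=1, Y=1, X=0) weight 1/840
  (W=0, Z=2, V=1, U=1, Y=1, X=1) weight 1/840
  (W=1, Z=2, V=0, U=0, Y=0, X=0) weight 9/8960
  (W=2, Z=2, V=0, U=0, Y=1, X=0) weight 1/1120
  … 278 more
Group by W:
  weight(W=0) = 1/15
  weight(W=1) = 3/20
  weight(W=2) = 1/15
  weight(W=3) = 1/5
Total weight = 1/15 + 3/20 + 1/15 + 1/5 = 29/60
P(W=0 | obs) = 1/15 / 29/60 = 4/29
P(W=1 | obs) = 3/20 / 29/60 = 9/29
P(W=2 | obs) = 1/15 / 29/60 = 4/29
P(W=3 | obs) = 1/5 / 29/60 = 12/29

P(W = 2 | obs) = 4/29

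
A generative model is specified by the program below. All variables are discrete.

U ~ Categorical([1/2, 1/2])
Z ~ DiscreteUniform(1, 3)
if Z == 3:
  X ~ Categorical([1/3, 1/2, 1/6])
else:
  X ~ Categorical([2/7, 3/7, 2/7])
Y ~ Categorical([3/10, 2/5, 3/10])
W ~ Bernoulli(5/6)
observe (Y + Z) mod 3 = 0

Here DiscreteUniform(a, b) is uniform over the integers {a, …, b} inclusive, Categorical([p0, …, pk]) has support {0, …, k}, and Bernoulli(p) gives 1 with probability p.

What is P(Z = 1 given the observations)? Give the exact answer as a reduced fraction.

Enumerate traces; 36 have nonzero weight after conditioning:
  (U=0, Z=1, X=0, Y=2, W=0) weight 1/420
  (U=0, Z=1, X=0, Y=2, W=1) weight 1/84
  (U=0, Z=1, X=1, Y=2, W=0) weight 1/280
  (U=0, Z=1, X=1, Y=2, W=1) weight 1/56
  (U=0, Z=1, X=2, Y=2, W=0) weight 1/420
  (U=0, Z=1, X=2, Y=2, W=1) weight 1/84
  (U=0, Z=2, X=0, Y=1, W=0) weight 1/315
  (U=0, Z=2, X=0, Y=1, W=1) weight 1/63
  (U=0, Z=3, X=0, Y=0, W=0) weight 1/360
  … 27 more
Group by Z:
  weight(Z=1) = 1/10
  weight(Z=2) = 2/15
  weight(Z=3) = 1/10
Total weight = 1/10 + 2/15 + 1/10 = 1/3
P(Z=1 | obs) = 1/10 / 1/3 = 3/10
P(Z=2 | obs) = 2/15 / 1/3 = 2/5
P(Z=3 | obs) = 1/10 / 1/3 = 3/10

P(Z = 1 | obs) = 3/10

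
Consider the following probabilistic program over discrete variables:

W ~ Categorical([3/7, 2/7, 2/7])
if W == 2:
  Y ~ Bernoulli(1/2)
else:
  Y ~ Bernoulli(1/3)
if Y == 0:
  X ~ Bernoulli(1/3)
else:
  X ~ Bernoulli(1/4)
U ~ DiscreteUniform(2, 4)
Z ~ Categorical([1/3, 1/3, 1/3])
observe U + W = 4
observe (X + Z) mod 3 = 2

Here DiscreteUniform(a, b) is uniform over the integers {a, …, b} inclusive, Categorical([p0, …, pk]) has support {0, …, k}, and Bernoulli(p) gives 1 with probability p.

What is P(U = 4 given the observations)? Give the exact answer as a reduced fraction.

P(U = 4 | obs) = 3/7

Enumerate traces; 12 have nonzero weight after conditioning:
  (W=0, Y=0, X=0, U=4, Z=2) weight 4/189
  (W=0, Y=0, X=1, U=4, Z=1) weight 2/189
  (W=0, Y=1, X=0, U=4, Z=2) weight 1/84
  (W=0, Y=1, X=1, U=4, Z=1) weight 1/252
  (W=1, Y=0, X=0, U=3, Z=2) weight 8/567
  (W=1, Y=0, X=1, U=3, Z=1) weight 4/567
  (W=1, Y=1, X=0, U=3, Z=2) weight 1/126
  (W=1, Y=1, X=1, U=3, Z=1) weight 1/378
  (W=2, Y=0, X=0, U=2, Z=2) weight 2/189
  … 3 more
Group by U:
  weight(U=2) = 2/63
  weight(U=3) = 2/63
  weight(U=4) = 1/21
Total weight = 2/63 + 2/63 + 1/21 = 1/9
P(U=2 | obs) = 2/63 / 1/9 = 2/7
P(U=3 | obs) = 2/63 / 1/9 = 2/7
P(U=4 | obs) = 1/21 / 1/9 = 3/7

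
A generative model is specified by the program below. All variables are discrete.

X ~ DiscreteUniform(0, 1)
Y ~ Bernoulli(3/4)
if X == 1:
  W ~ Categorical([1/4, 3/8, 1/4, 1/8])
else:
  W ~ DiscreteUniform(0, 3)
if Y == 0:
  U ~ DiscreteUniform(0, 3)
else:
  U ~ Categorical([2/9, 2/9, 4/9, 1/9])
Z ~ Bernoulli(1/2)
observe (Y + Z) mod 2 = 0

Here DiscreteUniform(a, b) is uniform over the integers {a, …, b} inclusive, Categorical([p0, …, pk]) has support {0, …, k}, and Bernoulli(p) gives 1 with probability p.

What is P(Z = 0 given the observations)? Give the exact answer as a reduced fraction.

P(Z = 0 | obs) = 1/4

Enumerate traces; 64 have nonzero weight after conditioning:
  (X=0, Y=0, W=0, U=0, Z=0) weight 1/256
  (X=0, Y=0, W=0, U=1, Z=0) weight 1/256
  (X=0, Y=0, W=0, U=2, Z=0) weight 1/256
  (X=0, Y=0, W=0, U=3, Z=0) weight 1/256
  (X=0, Y=0, W=1, U=0, Z=0) weight 1/256
  (X=0, Y=0, W=1, U=1, Z=0) weight 1/256
  (X=0, Y=0, W=1, U=2, Z=0) weight 1/256
  (X=0, Y=0, W=1, U=3, Z=0) weight 1/256
  (X=0, Y=1, W=0, U=0, Z=1) weight 1/96
  … 55 more
Group by Z:
  weight(Z=0) = 1/8
  weight(Z=1) = 3/8
Total weight = 1/8 + 3/8 = 1/2
P(Z=0 | obs) = 1/8 / 1/2 = 1/4
P(Z=1 | obs) = 3/8 / 1/2 = 3/4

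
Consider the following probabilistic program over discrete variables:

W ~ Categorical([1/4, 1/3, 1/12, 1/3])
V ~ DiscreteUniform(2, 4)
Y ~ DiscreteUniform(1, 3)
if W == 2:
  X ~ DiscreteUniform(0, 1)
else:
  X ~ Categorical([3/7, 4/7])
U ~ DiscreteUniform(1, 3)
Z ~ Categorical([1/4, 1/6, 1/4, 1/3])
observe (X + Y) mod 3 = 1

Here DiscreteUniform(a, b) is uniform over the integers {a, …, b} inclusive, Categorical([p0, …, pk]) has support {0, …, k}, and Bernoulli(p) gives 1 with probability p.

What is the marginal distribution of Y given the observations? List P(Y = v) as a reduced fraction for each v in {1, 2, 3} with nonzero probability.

P(Y=1) = 73/168, P(Y=3) = 95/168

Enumerate traces; 288 have nonzero weight after conditioning:
  (W=0, V=2, Y=1, X=0, U=1, Z=0) weight 1/1008
  (W=0, V=2, Y=1, X=0, U=1, Z=1) weight 1/1512
  (W=0, V=2, Y=1, X=0, U=1, Z=2) weight 1/1008
  (W=0, V=2, Y=1, X=0, U=1, Z=3) weight 1/756
  (W=0, V=2, Y=1, X=0, U=2, Z=0) weight 1/1008
  (W=0, V=2, Y=1, X=0, U=2, Z=1) weight 1/1512
  (W=0, V=2, Y=1, X=0, U=2, Z=2) weight 1/1008
  (W=0, V=2, Y=1, X=0, U=2, Z=3) weight 1/756
  (W=0, V=2, Y=3, X=1, U=1, Z=0) weight 1/756
  … 279 more
Group by Y:
  weight(Y=1) = 73/504
  weight(Y=3) = 95/504
Total weight = 73/504 + 95/504 = 1/3
P(Y=1 | obs) = 73/504 / 1/3 = 73/168
P(Y=3 | obs) = 95/504 / 1/3 = 95/168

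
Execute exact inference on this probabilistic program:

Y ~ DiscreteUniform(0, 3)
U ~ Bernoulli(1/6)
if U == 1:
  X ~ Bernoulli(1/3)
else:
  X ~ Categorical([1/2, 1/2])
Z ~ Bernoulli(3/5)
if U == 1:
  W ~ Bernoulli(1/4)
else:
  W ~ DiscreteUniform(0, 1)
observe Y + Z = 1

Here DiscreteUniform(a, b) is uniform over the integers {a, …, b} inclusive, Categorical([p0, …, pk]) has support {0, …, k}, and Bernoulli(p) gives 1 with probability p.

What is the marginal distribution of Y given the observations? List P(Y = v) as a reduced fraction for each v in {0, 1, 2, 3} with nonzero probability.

Enumerate traces; 16 have nonzero weight after conditioning:
  (Y=0, U=0, X=0, Z=1, W=0) weight 1/32
  (Y=0, U=0, X=0, Z=1, W=1) weight 1/32
  (Y=0, U=0, X=1, Z=1, W=0) weight 1/32
  (Y=0, U=0, X=1, Z=1, W=1) weight 1/32
  (Y=0, U=1, X=0, Z=1, W=0) weight 1/80
  (Y=0, U=1, X=0, Z=1, W=1) weight 1/240
  (Y=0, U=1, X=1, Z=1, W=0) weight 1/160
  (Y=0, U=1, X=1, Z=1, W=1) weight 1/480
  (Y=1, U=0, X=0, Z=0, W=0) weight 1/48
  … 7 more
Group by Y:
  weight(Y=0) = 3/20
  weight(Y=1) = 1/10
Total weight = 3/20 + 1/10 = 1/4
P(Y=0 | obs) = 3/20 / 1/4 = 3/5
P(Y=1 | obs) = 1/10 / 1/4 = 2/5

P(Y=0) = 3/5, P(Y=1) = 2/5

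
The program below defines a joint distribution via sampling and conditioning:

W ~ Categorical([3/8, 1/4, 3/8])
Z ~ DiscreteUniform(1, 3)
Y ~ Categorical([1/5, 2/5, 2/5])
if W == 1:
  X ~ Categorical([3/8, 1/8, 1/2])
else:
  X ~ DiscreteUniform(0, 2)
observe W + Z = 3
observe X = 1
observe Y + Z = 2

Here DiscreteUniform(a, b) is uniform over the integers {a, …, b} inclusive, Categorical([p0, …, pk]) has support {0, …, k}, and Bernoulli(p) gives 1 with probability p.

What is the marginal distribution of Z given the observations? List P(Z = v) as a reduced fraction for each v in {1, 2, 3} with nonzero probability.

Enumerate traces; 2 have nonzero weight after conditioning:
  (W=1, Z=2, Y=0, X=1) weight 1/480
  (W=2, Z=1, Y=1, X=1) weight 1/60
Group by Z:
  weight(Z=1) = 1/60
  weight(Z=2) = 1/480
Total weight = 1/60 + 1/480 = 3/160
P(Z=1 | obs) = 1/60 / 3/160 = 8/9
P(Z=2 | obs) = 1/480 / 3/160 = 1/9

P(Z=1) = 8/9, P(Z=2) = 1/9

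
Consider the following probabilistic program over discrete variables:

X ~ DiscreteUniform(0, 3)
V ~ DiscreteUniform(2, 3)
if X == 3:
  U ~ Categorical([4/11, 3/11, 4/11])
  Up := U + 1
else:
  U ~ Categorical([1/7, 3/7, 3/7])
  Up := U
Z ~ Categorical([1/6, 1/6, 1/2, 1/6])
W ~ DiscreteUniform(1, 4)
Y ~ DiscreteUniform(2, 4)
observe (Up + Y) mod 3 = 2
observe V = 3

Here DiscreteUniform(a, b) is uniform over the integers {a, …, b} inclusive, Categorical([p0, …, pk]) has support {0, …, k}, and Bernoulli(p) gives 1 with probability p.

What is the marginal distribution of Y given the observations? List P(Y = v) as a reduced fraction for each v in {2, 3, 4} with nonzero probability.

P(Y=2) = 61/308, P(Y=3) = 30/77, P(Y=4) = 127/308

Enumerate traces; 192 have nonzero weight after conditioning:
  (X=0, V=3, U=0, Z=0, W=1, Y=2) weight 1/4032
  (X=0, V=3, U=0, Z=0, W=2, Y=2) weight 1/4032
  (X=0, V=3, U=0, Z=0, W=3, Y=2) weight 1/4032
  (X=0, V=3, U=0, Z=0, W=4, Y=2) weight 1/4032
  (X=0, V=3, U=0, Z=1, W=1, Y=2) weight 1/4032
  (X=0, V=3, U=0, Z=1, W=2, Y=2) weight 1/4032
  (X=0, V=3, U=0, Z=1, W=3, Y=2) weight 1/4032
  (X=0, V=3, U=0, Z=1, W=4, Y=2) weight 1/4032
  (X=0, V=3, U=1, Z=0, W=1, Y=4) weight 1/1344
  (X=0, V=3, U=2, Z=0, W=1, Y=3) weight 1/1344
  … 182 more
Group by Y:
  weight(Y=2) = 61/1848
  weight(Y=3) = 5/77
  weight(Y=4) = 127/1848
Total weight = 61/1848 + 5/77 + 127/1848 = 1/6
P(Y=2 | obs) = 61/1848 / 1/6 = 61/308
P(Y=3 | obs) = 5/77 / 1/6 = 30/77
P(Y=4 | obs) = 127/1848 / 1/6 = 127/308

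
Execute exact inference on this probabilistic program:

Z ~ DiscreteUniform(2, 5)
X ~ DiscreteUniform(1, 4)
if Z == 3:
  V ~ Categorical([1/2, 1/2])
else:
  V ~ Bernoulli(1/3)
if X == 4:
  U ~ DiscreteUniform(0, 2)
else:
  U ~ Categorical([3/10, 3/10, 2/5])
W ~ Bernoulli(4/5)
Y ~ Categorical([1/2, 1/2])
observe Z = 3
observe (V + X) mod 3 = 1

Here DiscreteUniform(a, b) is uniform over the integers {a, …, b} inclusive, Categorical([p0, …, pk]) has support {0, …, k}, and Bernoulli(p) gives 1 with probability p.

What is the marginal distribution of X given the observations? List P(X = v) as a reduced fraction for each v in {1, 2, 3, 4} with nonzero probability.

P(X=1) = 1/3, P(X=3) = 1/3, P(X=4) = 1/3

Enumerate traces; 36 have nonzero weight after conditioning:
  (Z=3, X=1, V=0, U=0, W=0, Y=0) weight 3/3200
  (Z=3, X=1, V=0, U=0, W=0, Y=1) weight 3/3200
  (Z=3, X=1, V=0, U=0, W=1, Y=0) weight 3/800
  (Z=3, X=1, V=0, U=0, W=1, Y=1) weight 3/800
  (Z=3, X=1, V=0, U=1, W=0, Y=0) weight 3/3200
  (Z=3, X=1, V=0, U=1, W=0, Y=1) weight 3/3200
  (Z=3, X=1, V=0, U=1, W=1, Y=0) weight 3/800
  (Z=3, X=1, V=0, U=1, W=1, Y=1) weight 3/800
  (Z=3, X=3, V=1, U=0, W=0, Y=0) weight 3/3200
  (Z=3, X=4, V=0, U=0, W=0, Y=0) weight 1/960
  … 26 more
Group by X:
  weight(X=1) = 1/32
  weight(X=3) = 1/32
  weight(X=4) = 1/32
Total weight = 1/32 + 1/32 + 1/32 = 3/32
P(X=1 | obs) = 1/32 / 3/32 = 1/3
P(X=3 | obs) = 1/32 / 3/32 = 1/3
P(X=4 | obs) = 1/32 / 3/32 = 1/3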